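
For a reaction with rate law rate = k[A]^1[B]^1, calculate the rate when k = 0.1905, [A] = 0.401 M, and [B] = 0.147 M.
0.01123 M/s

rate = k·[A]^1·[B]^1 = 0.1905·(0.401)^1·(0.147)^1 = 0.1905·0.401·0.147 = 0.01123 M/s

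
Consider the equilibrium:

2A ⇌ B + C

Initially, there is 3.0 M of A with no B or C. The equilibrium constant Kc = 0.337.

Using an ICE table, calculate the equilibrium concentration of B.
[B] = 0.806 M

ICE: [A] = 3.0 − 2x, [B] = [C] = x.
Kc = x²/(3.0 − 2x)² = 0.337 ⇒ √Kc = x/(3.0 − 2x).
x = √0.337·3.0/(1 + 2√0.337) = 0.58052·3.0/2.161 = 0.80589.
[B] = x = 0.806 M.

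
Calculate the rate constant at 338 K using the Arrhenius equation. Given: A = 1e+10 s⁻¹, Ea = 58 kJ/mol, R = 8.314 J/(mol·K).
1.09e+01 s⁻¹

k = A·exp(-Ea/(R·T)) = 1e+10·exp(-58000/(8.314·338)) = 1e+10·exp(-20.6396) = 1e+10·1.0873e-09 = 1.09e+01 s⁻¹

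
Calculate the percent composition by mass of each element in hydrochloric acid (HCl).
H: 2.76%, Cl: 97.23%

Molar mass of HCl = 36.46 g/mol
% H = (1 × 1.008) / 36.46 × 100% = 1.008 / 36.46 × 100% = 2.76%
% Cl = (1 × 35.45) / 36.46 × 100% = 35.45 / 36.46 × 100% = 97.23%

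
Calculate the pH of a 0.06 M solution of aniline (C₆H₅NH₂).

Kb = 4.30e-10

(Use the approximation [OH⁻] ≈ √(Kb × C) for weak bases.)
pH = 8.71

[OH⁻] = √(Kb × C) = √(4.30e-10 × 0.06) = 5.0794e-06. pOH = 5.29, pH = 14 - pOH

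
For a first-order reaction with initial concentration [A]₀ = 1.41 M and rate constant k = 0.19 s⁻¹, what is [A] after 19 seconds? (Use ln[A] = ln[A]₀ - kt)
0.0381 M

ln[A] = ln[A]₀ - k·t = ln(1.41) - (0.19)·(19) = 0.3436 - 3.6100 = -3.2664
[A] = e^(-3.2664) = 0.0381 M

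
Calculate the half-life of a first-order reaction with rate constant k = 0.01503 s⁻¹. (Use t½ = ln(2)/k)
46.12 s

t½ = ln(2)/k = 0.6931/0.01503 = 46.12 s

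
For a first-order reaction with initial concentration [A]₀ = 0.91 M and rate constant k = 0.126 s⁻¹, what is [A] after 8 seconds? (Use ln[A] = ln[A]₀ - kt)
0.3321 M

ln[A] = ln[A]₀ - k·t = ln(0.91) - (0.126)·(8) = -0.0943 - 1.0080 = -1.1023
[A] = e^(-1.1023) = 0.3321 M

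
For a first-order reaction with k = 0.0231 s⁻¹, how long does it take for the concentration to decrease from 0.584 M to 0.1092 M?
72.59 s

From ln[A] = ln[A]₀ - k·t: t = ln([A]₀/[A])/k = ln(0.584/0.1092)/0.0231 = ln(5.3480)/0.0231 = 1.6767/0.0231 = 72.59 s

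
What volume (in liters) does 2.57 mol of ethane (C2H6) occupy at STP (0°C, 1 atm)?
At STP, 1 mol of gas occupies 22.4 L
Volume = 2.57 mol × 22.4 L/mol = 57.57 L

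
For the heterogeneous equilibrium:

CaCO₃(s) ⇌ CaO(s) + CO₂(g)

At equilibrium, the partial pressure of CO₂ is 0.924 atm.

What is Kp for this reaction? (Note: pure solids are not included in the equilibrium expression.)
K_p = 0.924

Solids (CaCO₃, CaO) have activity 1 and are excluded.
Kp = P(CO₂) = 0.924.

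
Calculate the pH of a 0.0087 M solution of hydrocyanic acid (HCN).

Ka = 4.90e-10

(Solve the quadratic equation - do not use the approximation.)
pH = 5.69

x² + Ka×x - Ka×C = 0. Using quadratic formula: [H⁺] = 2.0645e-06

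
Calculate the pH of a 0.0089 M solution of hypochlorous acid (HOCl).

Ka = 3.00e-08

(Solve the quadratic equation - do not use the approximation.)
pH = 4.79

x² + Ka×x - Ka×C = 0. Using quadratic formula: [H⁺] = 1.6325e-05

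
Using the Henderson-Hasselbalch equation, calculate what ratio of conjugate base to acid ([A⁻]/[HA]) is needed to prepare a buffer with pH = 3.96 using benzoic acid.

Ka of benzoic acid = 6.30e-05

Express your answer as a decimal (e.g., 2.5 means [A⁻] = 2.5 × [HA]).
[A⁻]/[HA] = 0.575

pKa = −log(6.30e-05) = 4.2007. pH = pKa + log([A⁻]/[HA]). 3.96 = 4.2007 + log(ratio). log(ratio) = 3.96 − 4.2007 = -0.2407. ratio = 10^(-0.2407) = 0.575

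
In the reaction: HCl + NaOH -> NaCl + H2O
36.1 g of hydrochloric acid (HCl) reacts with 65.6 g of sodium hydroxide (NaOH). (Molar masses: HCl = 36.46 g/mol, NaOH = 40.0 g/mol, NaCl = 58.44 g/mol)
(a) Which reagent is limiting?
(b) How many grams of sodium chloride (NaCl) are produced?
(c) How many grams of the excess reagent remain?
(a) HCl, (b) 57.86 g, (c) 25.99 g

Moles of HCl = 36.1 g ÷ 36.46 g/mol = 0.990126 mol
Moles of NaOH = 65.6 g ÷ 40.0 g/mol = 1.64 mol
Moles ÷ coefficient: HCl: 0.990126/1 = 0.9901, NaOH: 1.64/1 = 1.64
(a) HCl has the smaller value, so HCl is the limiting reagent.
(b) Moles of NaCl = 0.990126 mol HCl × (1/1) = 0.990126 mol; mass = 0.990126 mol × 58.44 g/mol = 57.86 g
(c) NaOH consumed = 0.990126 × (1/1) = 0.990126 mol; remaining = 1.64 − 0.990126 = 0.649874 mol; mass = 0.649874 mol × 40.0 g/mol = 25.99 g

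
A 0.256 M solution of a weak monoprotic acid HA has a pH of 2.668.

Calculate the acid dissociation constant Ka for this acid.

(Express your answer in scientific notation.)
K_a = 1.82e-05

[H⁺] = 10^(−pH) = 10^(−2.668) = 2.148e-03 M. For HA ⇌ H⁺ + A⁻, Ka = x²/(C − x) = (2.148e-03)²/(0.256 − 2.148e-03) = 1.82e-05.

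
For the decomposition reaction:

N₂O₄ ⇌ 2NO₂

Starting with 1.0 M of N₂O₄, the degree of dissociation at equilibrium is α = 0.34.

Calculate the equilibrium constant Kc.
K_c = 0.7006

x = α·[A]₀ = 0.34 × 1.0 = 0.34 M dissociated.
At eq: [N₂O₄] = 1.0 − 0.34 = 0.66 M; [NO₂] = 2x = 0.68 M.
Kc = [NO₂]²/[N₂O₄] = (0.68)²/0.66 = 0.7006.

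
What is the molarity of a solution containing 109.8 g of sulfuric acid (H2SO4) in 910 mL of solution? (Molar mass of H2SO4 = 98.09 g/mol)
Moles of H2SO4 = 109.8 g ÷ 98.09 g/mol = 1.11938 mol
Volume = 910 mL = 0.91 L
Molarity = 1.11938 mol ÷ 0.91 L = 1.23 M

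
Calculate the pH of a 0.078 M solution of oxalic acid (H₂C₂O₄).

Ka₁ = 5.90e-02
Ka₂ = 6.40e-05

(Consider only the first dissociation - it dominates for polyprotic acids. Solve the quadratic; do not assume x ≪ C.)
pH = 1.35

x² + Ka₁·x − Ka₁·C = 0 with Ka₁ = 5.90e-02, C = 0.078.
x = (−Ka₁ + √(Ka₁² + 4·Ka₁·C))/2 = 4.4475e-02 M, so pH = 1.35.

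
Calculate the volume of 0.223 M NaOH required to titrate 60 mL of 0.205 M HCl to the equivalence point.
V_{base} = 55.2 mL

At equivalence: moles acid = moles base.
moles HCl = 0.205 M × 0.06 L = 0.0123 mol
V_NaOH = 0.0123 mol ÷ 0.223 M = 0.05516 L = 55.2 mL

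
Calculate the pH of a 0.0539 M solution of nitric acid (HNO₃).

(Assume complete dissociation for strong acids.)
pH = 1.27

[H⁺] = 0.0539 M for strong acid. pH = -log[H⁺] = -log(0.0539)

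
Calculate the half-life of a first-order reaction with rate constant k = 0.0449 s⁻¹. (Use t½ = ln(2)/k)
15.44 s

t½ = ln(2)/k = 0.6931/0.0449 = 15.44 s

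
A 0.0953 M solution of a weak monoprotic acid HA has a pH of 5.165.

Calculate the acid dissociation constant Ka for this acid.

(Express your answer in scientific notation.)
K_a = 4.91e-10

[H⁺] = 10^(−pH) = 10^(−5.165) = 6.839e-06 M. For HA ⇌ H⁺ + A⁻, Ka = x²/(C − x) = (6.839e-06)²/(0.0953 − 6.839e-06) = 4.91e-10.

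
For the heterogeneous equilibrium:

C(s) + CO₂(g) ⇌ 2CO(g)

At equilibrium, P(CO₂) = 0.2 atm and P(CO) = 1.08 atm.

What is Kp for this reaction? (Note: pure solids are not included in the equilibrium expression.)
K_p = 5.832

Solid C is excluded.
Kp = P(CO)²/P(CO₂) = (1.08)²/0.2 = 1.166/0.2 = 5.832.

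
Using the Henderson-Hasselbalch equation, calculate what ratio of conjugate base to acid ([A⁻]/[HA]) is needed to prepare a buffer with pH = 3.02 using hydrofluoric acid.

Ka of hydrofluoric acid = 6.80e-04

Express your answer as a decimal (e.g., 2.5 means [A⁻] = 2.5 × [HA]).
[A⁻]/[HA] = 0.712

pKa = −log(6.80e-04) = 3.1675. pH = pKa + log([A⁻]/[HA]). 3.02 = 3.1675 + log(ratio). log(ratio) = 3.02 − 3.1675 = -0.1475. ratio = 10^(-0.1475) = 0.712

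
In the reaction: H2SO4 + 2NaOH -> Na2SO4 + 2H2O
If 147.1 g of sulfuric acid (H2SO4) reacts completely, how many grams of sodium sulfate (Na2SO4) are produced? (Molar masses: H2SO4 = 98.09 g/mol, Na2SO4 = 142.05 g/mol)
Moles of H2SO4 = 147.1 g ÷ 98.09 g/mol = 1.49964 mol
Mole ratio: 1 mol Na2SO4 / 1 mol H2SO4
Moles of Na2SO4 = 1.49964 × (1/1) = 1.49964 mol
Mass of Na2SO4 = 1.49964 mol × 142.05 g/mol = 213 g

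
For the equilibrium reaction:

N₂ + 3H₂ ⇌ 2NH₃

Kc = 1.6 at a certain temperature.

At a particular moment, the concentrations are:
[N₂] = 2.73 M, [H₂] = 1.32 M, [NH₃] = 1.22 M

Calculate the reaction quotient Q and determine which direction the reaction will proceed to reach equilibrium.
Q = 0.237, Q < K, reaction proceeds forward (toward products)

Q = ([NH₃]^2) / ([N₂] × [H₂]^3)
  = ((1.22)^2) / ((2.73)·(1.32)^3) = 1.4884/6.2789 = 0.237
Since Q = 0.237 < Kc = 1.6, the reaction proceeds forward (toward products) to reach equilibrium.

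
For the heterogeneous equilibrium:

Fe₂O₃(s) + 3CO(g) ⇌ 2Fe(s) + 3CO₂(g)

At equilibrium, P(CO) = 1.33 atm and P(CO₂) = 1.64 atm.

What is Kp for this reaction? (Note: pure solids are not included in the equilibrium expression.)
K_p = 1.875

Solids (Fe₂O₃, Fe) are excluded.
Kp = P(CO₂)³/P(CO)³ = (1.64)³/(1.33)³ = 4.411/2.353 = 1.875.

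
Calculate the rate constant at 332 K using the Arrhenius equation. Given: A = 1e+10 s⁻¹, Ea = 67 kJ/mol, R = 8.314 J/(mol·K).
2.87e-01 s⁻¹

k = A·exp(-Ea/(R·T)) = 1e+10·exp(-67000/(8.314·332)) = 1e+10·exp(-24.2732) = 1e+10·2.8727e-11 = 2.87e-01 s⁻¹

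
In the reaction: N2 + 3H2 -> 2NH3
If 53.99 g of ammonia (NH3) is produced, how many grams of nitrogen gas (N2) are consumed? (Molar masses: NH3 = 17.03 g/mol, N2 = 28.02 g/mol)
Moles of NH3 = 53.99 g ÷ 17.03 g/mol = 3.17029 mol
Mole ratio: 1 mol N2 / 2 mol NH3
Moles of N2 = 3.17029 × (1/2) = 1.58514 mol
Mass of N2 = 1.58514 mol × 28.02 g/mol = 44.42 g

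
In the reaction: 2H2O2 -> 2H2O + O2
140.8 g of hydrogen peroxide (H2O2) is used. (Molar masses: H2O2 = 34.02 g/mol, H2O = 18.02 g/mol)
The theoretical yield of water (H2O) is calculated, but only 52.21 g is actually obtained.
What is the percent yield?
Moles of H2O2 = 140.8 g ÷ 34.02 g/mol = 4.13874 mol
Mole ratio: 2 mol H2O / 2 mol H2O2
Moles of H2O = 4.13874 × (2/2) = 4.13874 mol
Theoretical yield = 4.13874 mol × 18.02 g/mol = 74.58 g
Actual yield = 52.21 g
Percent yield = (52.21 / 74.58) × 100% = 70.0%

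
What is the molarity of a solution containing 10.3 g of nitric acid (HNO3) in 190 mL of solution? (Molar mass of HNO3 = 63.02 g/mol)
Moles of HNO3 = 10.3 g ÷ 63.02 g/mol = 0.16344 mol
Volume = 190 mL = 0.19 L
Molarity = 0.16344 mol ÷ 0.19 L = 0.8602 M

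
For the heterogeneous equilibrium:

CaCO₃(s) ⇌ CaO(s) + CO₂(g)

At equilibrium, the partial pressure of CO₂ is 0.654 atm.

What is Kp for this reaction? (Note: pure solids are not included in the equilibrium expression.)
K_p = 0.654

Solids (CaCO₃, CaO) have activity 1 and are excluded.
Kp = P(CO₂) = 0.654.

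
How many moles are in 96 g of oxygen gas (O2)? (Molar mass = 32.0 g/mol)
Moles = 96 g ÷ 32.0 g/mol = 3 mol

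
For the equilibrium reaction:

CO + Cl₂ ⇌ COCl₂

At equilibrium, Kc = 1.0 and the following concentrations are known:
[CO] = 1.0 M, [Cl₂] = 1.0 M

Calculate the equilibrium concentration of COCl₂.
[COCl₂] = 1.0000 M

Kc = ([COCl₂]) / ([CO] × [Cl₂]) = 1.0
[COCl₂]^1 = Kc · (reactant terms)/(other product terms) = 1.0 · 1 / 1 = 1
[COCl₂] = 1.0000 M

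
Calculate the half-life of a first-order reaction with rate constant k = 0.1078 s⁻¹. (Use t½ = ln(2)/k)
6.43 s

t½ = ln(2)/k = 0.6931/0.1078 = 6.43 s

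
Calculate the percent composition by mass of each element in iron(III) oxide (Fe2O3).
Fe: 69.94%, O: 30.06%

Molar mass of Fe2O3 = 159.7 g/mol
% Fe = (2 × 55.85) / 159.7 × 100% = 111.7 / 159.7 × 100% = 69.94%
% O = (3 × 16.0) / 159.7 × 100% = 48 / 159.7 × 100% = 30.06%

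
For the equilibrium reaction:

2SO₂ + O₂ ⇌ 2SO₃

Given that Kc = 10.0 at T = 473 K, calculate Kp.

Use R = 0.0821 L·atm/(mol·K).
K_p = 0.2575

Δn = (moles gaseous products) − (moles gaseous reactants) = -1
T = 473 K; RT = 0.0821 × 473 = 38.8333
Kp = Kc·(RT)^Δn = 10.0 × (38.8333)^-1 = 10.0 × 0.0257511 = 0.2575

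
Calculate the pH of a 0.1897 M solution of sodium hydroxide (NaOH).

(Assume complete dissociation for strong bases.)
pH = 13.28

[OH⁻] = 0.1897 M for strong base. pOH = -log[OH⁻] = 0.72, pH = 14 - pOH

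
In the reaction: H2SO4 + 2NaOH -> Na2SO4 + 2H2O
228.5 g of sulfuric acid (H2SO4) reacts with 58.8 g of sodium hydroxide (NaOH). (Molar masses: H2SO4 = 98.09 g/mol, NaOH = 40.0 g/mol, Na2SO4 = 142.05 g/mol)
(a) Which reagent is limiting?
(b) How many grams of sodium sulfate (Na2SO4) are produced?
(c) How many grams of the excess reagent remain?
(a) NaOH, (b) 104.4 g, (c) 156.4 g

Moles of H2SO4 = 228.5 g ÷ 98.09 g/mol = 2.32949 mol
Moles of NaOH = 58.8 g ÷ 40.0 g/mol = 1.47 mol
Moles ÷ coefficient: H2SO4: 2.32949/1 = 2.329, NaOH: 1.47/2 = 0.735
(a) NaOH has the smaller value, so NaOH is the limiting reagent.
(b) Moles of Na2SO4 = 1.47 mol NaOH × (1/2) = 0.735 mol; mass = 0.735 mol × 142.05 g/mol = 104.4 g
(c) H2SO4 consumed = 1.47 × (1/2) = 0.735 mol; remaining = 2.32949 − 0.735 = 1.59449 mol; mass = 1.59449 mol × 98.09 g/mol = 156.4 g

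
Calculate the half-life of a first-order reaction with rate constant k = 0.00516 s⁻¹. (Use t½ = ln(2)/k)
134.33 s

t½ = ln(2)/k = 0.6931/0.00516 = 134.33 s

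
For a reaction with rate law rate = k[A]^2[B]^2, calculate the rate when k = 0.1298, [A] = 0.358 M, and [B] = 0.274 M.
0.001249 M/s

rate = k·[A]^2·[B]^2 = 0.1298·(0.358)^2·(0.274)^2 = 0.1298·0.128164·0.075076 = 0.001249 M/s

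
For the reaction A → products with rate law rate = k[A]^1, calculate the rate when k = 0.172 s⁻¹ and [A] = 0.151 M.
0.02597 M/s

rate = k·[A]^1 = 0.172·(0.151)^1 = 0.172·0.151 = 0.02597 M/s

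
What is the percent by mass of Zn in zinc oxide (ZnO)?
Mass of Zn in formula = 65.38 × 1 = 65.38 g/mol
Molar mass = 81.38 g/mol
% Zn = (65.38/81.38) × 100% = 80.34%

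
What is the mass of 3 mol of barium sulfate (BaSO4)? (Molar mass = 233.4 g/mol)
Mass = 3 mol × 233.4 g/mol = 700.2 g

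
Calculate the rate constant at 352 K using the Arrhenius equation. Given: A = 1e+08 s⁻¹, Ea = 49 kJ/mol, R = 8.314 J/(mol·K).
5.35e+00 s⁻¹

k = A·exp(-Ea/(R·T)) = 1e+08·exp(-49000/(8.314·352)) = 1e+08·exp(-16.7434) = 1e+08·5.3510e-08 = 5.35e+00 s⁻¹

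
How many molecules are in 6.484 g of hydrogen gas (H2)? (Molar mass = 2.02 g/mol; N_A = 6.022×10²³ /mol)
Moles = 6.484 g ÷ 2.02 g/mol = 3.2099 mol
Molecules = 3.2099 mol × 6.022×10²³ /mol = 1.933e+24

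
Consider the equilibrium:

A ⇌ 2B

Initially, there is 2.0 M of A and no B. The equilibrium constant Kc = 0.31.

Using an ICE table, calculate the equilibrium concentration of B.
[B] = 0.714 M

ICE: [A] = 2.0 − x, [B] = 2x.
Kc = (2x)²/(2.0 − x) = 0.31 ⇒ 4x² + 0.31x − 0.62 = 0.
x = (−0.31 + √(0.31² + 4·4·0.62))/(2·4) = (−0.31 + √10.016)/8 = 0.35685.
[B] = 2x = 0.714 M.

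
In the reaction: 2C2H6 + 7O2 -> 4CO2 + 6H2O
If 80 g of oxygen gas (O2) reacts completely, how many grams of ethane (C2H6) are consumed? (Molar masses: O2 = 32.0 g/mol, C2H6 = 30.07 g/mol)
Moles of O2 = 80 g ÷ 32.0 g/mol = 2.5 mol
Mole ratio: 2 mol C2H6 / 7 mol O2
Moles of C2H6 = 2.5 × (2/7) = 0.714286 mol
Mass of C2H6 = 0.714286 mol × 30.07 g/mol = 21.48 g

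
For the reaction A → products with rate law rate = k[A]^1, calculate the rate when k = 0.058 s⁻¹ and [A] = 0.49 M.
0.02842 M/s

rate = k·[A]^1 = 0.058·(0.49)^1 = 0.058·0.49 = 0.02842 M/s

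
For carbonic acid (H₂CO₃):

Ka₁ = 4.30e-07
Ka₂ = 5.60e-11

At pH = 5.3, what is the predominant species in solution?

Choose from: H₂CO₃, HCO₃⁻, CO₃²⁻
H₂CO₃

pKa1 = 6.37, pKa2 = 10.25. Each pKa is the crossover between adjacent species; pH = 5.3 lies in the region where H₂CO₃ predominates.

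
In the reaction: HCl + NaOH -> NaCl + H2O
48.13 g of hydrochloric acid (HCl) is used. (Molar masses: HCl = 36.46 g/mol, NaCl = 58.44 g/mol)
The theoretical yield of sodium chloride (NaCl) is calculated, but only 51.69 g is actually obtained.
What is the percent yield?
Moles of HCl = 48.13 g ÷ 36.46 g/mol = 1.32008 mol
Mole ratio: 1 mol NaCl / 1 mol HCl
Moles of NaCl = 1.32008 × (1/1) = 1.32008 mol
Theoretical yield = 1.32008 mol × 58.44 g/mol = 77.145 g
Actual yield = 51.69 g
Percent yield = (51.69 / 77.145) × 100% = 67.0%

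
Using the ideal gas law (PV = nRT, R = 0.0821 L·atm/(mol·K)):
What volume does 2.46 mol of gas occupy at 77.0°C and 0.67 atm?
T = 77.0°C + 273.15 = 350.15 K
V = nRT/P = (2.46 × 0.0821 × 350.15) / 0.67
V = 105.55 L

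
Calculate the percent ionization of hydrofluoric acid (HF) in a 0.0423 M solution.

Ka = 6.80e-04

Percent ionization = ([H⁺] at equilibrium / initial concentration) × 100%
Percent ionization = 11.9%

Let x = [H⁺]. Ka = x²/(C - x) ⇒ x² + (6.80e-04)x - (6.80e-04)(0.0423) = 0. x = 5.0340e-03. Percent = (5.0340e-03/0.0423) × 100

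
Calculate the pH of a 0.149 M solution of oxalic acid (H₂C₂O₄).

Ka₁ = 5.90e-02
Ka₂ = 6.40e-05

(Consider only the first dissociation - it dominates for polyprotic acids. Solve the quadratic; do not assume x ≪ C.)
pH = 1.16

x² + Ka₁·x − Ka₁·C = 0 with Ka₁ = 5.90e-02, C = 0.149.
x = (−Ka₁ + √(Ka₁² + 4·Ka₁·C))/2 = 6.8792e-02 M, so pH = 1.16.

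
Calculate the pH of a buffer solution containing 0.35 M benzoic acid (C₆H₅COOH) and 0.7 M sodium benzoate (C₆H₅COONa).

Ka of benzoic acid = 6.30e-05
pH = 4.50

pKa = -log(6.30e-05) = 4.20. pH = pKa + log([A⁻]/[HA]) = 4.20 + log(0.7/0.35)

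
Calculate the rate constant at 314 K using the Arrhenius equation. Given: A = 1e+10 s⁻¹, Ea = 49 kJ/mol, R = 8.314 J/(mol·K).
7.05e+01 s⁻¹

k = A·exp(-Ea/(R·T)) = 1e+10·exp(-49000/(8.314·314)) = 1e+10·exp(-18.7697) = 1e+10·7.0541e-09 = 7.05e+01 s⁻¹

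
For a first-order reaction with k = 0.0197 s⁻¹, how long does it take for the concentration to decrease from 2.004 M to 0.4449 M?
76.40 s

From ln[A] = ln[A]₀ - k·t: t = ln([A]₀/[A])/k = ln(2.004/0.4449)/0.0197 = ln(4.5044)/0.0197 = 1.5051/0.0197 = 76.40 s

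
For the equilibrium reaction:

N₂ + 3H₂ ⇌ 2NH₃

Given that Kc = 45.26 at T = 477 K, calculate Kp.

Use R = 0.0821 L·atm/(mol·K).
K_p = 0.0295

Δn = (moles gaseous products) − (moles gaseous reactants) = -2
T = 477 K; RT = 0.0821 × 477 = 39.1617
Kp = Kc·(RT)^Δn = 45.26 × (39.1617)^-2 = 45.26 × 0.000652044 = 0.0295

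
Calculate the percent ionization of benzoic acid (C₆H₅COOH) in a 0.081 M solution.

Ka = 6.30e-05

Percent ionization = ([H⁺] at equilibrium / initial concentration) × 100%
Percent ionization = 2.75%

Let x = [H⁺]. Ka = x²/(C - x) ⇒ x² + (6.30e-05)x - (6.30e-05)(0.081) = 0. x = 2.2277e-03. Percent = (2.2277e-03/0.081) × 100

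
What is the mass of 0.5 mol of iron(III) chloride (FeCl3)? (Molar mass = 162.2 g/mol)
Mass = 0.5 mol × 162.2 g/mol = 81.1 g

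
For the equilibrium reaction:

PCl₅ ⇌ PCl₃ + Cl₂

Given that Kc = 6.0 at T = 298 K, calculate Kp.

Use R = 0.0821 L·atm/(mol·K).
K_p = 146.7948

Δn = (moles gaseous products) − (moles gaseous reactants) = 1
T = 298 K; RT = 0.0821 × 298 = 24.4658
Kp = Kc·(RT)^Δn = 6.0 × (24.4658)^1 = 6.0 × 24.4658 = 146.7948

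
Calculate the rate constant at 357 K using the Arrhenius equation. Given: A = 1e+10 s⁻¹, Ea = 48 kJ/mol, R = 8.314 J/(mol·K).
9.48e+02 s⁻¹

k = A·exp(-Ea/(R·T)) = 1e+10·exp(-48000/(8.314·357)) = 1e+10·exp(-16.1720) = 1e+10·9.4755e-08 = 9.48e+02 s⁻¹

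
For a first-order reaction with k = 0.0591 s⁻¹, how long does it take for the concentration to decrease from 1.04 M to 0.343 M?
18.77 s

From ln[A] = ln[A]₀ - k·t: t = ln([A]₀/[A])/k = ln(1.04/0.343)/0.0591 = ln(3.0321)/0.0591 = 1.1092/0.0591 = 18.77 s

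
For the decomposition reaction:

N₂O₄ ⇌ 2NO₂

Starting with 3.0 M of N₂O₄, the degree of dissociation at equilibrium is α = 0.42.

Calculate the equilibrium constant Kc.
K_c = 3.6497

x = α·[A]₀ = 0.42 × 3.0 = 1.26 M dissociated.
At eq: [N₂O₄] = 3.0 − 1.26 = 1.74 M; [NO₂] = 2x = 2.52 M.
Kc = [NO₂]²/[N₂O₄] = (2.52)²/1.74 = 3.65.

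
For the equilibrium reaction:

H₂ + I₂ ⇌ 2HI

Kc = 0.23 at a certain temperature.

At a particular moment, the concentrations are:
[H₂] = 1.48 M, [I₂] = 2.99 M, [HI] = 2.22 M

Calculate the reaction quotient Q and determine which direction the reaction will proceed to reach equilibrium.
Q = 1.114, Q > K, reaction proceeds reverse (toward reactants)

Q = ([HI]^2) / ([H₂] × [I₂])
  = ((2.22)^2) / ((1.48)·(2.99)) = 4.9284/4.4252 = 1.114
Since Q = 1.114 > Kc = 0.23, the reaction proceeds reverse (toward reactants) to reach equilibrium.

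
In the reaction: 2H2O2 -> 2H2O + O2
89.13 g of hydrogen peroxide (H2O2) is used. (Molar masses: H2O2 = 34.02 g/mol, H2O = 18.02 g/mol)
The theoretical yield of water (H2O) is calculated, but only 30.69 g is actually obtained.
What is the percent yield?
Moles of H2O2 = 89.13 g ÷ 34.02 g/mol = 2.61993 mol
Mole ratio: 2 mol H2O / 2 mol H2O2
Moles of H2O = 2.61993 × (2/2) = 2.61993 mol
Theoretical yield = 2.61993 mol × 18.02 g/mol = 47.211 g
Actual yield = 30.69 g
Percent yield = (30.69 / 47.211) × 100% = 65.0%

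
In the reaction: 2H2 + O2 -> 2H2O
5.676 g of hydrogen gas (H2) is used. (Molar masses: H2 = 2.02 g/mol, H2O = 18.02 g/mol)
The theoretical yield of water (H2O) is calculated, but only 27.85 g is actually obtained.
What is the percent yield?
Moles of H2 = 5.676 g ÷ 2.02 g/mol = 2.8099 mol
Mole ratio: 2 mol H2O / 2 mol H2
Moles of H2O = 2.8099 × (2/2) = 2.8099 mol
Theoretical yield = 2.8099 mol × 18.02 g/mol = 50.634 g
Actual yield = 27.85 g
Percent yield = (27.85 / 50.634) × 100% = 55.0%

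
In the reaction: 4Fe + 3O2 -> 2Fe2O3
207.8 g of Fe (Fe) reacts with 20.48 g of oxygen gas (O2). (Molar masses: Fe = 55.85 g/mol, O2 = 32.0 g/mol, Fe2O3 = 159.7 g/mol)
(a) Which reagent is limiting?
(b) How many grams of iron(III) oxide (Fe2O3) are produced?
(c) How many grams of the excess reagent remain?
(a) O2, (b) 68.14 g, (c) 160.1 g

Moles of Fe = 207.8 g ÷ 55.85 g/mol = 3.72068 mol
Moles of O2 = 20.48 g ÷ 32.0 g/mol = 0.64 mol
Moles ÷ coefficient: Fe: 3.72068/4 = 0.9302, O2: 0.64/3 = 0.2133
(a) O2 has the smaller value, so O2 is the limiting reagent.
(b) Moles of Fe2O3 = 0.64 mol O2 × (2/3) = 0.426667 mol; mass = 0.426667 mol × 159.7 g/mol = 68.14 g
(c) Fe consumed = 0.64 × (4/3) = 0.853333 mol; remaining = 3.72068 − 0.853333 = 2.86735 mol; mass = 2.86735 mol × 55.85 g/mol = 160.1 g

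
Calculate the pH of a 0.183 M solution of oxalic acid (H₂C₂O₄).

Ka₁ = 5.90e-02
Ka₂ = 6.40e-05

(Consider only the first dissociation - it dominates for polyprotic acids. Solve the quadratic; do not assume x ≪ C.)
pH = 1.11

x² + Ka₁·x − Ka₁·C = 0 with Ka₁ = 5.90e-02, C = 0.183.
x = (−Ka₁ + √(Ka₁² + 4·Ka₁·C))/2 = 7.8515e-02 M, so pH = 1.11.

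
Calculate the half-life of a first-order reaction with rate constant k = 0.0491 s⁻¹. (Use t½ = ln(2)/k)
14.12 s

t½ = ln(2)/k = 0.6931/0.0491 = 14.12 s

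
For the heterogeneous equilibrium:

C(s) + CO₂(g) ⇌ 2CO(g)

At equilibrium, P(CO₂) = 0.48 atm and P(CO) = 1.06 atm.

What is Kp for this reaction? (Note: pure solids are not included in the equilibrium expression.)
K_p = 2.341

Solid C is excluded.
Kp = P(CO)²/P(CO₂) = (1.06)²/0.48 = 1.124/0.48 = 2.341.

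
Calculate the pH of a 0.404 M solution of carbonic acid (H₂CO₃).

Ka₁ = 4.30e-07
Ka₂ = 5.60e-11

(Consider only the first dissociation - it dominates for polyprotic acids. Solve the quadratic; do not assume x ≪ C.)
pH = 3.38

x² + Ka₁·x − Ka₁·C = 0 with Ka₁ = 4.30e-07, C = 0.404.
x = (−Ka₁ + √(Ka₁² + 4·Ka₁·C))/2 = 4.1658e-04 M, so pH = 3.38.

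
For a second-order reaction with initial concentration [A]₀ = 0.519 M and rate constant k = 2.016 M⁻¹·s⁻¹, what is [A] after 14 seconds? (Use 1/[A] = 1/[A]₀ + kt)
0.0332 M

1/[A] = 1/[A]₀ + k·t = 1/0.519 + (2.016)·(14) = 1.9268 + 28.2240 = 30.1508
[A] = 1/30.1508 = 0.0332 M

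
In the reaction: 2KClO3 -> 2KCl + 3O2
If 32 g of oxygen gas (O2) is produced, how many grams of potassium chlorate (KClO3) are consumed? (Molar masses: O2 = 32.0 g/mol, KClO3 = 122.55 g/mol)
Moles of O2 = 32 g ÷ 32.0 g/mol = 1 mol
Mole ratio: 2 mol KClO3 / 3 mol O2
Moles of KClO3 = 1 × (2/3) = 0.666667 mol
Mass of KClO3 = 0.666667 mol × 122.55 g/mol = 81.7 g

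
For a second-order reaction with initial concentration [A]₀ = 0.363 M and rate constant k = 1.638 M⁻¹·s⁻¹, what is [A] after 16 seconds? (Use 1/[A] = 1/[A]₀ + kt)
0.0345 M

1/[A] = 1/[A]₀ + k·t = 1/0.363 + (1.638)·(16) = 2.7548 + 26.2080 = 28.9628
[A] = 1/28.9628 = 0.0345 M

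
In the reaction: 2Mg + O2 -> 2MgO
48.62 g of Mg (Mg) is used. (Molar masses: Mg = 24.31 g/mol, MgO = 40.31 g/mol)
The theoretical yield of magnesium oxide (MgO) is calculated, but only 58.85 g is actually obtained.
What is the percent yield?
Moles of Mg = 48.62 g ÷ 24.31 g/mol = 2 mol
Mole ratio: 2 mol MgO / 2 mol Mg
Moles of MgO = 2 × (2/2) = 2 mol
Theoretical yield = 2 mol × 40.31 g/mol = 80.62 g
Actual yield = 58.85 g
Percent yield = (58.85 / 80.62) × 100% = 73.0%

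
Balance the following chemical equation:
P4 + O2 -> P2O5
Balanced equation:
P4 + 5O2 -> 2P2O5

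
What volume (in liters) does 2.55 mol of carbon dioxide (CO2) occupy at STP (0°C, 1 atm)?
At STP, 1 mol of gas occupies 22.4 L
Volume = 2.55 mol × 22.4 L/mol = 57.12 L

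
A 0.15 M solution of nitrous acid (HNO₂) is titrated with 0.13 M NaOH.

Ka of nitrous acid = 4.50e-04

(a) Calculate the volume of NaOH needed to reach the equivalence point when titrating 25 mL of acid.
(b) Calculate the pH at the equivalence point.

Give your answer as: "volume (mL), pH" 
V = 28.8 mL, pH = 8.09

(a) At equivalence: moles acid = moles base.
moles acid = 0.15 × 0.025 = 0.00375 mol; V_NaOH = 0.00375/0.13 = 0.02885 L = 28.8 mL.
(b) At equivalence, all acid → conjugate base A⁻ at [A⁻] = 0.00375/0.05385 = 0.06964 M.
Kb = Kw/Ka = 1.0e-14/4.50e-04 = 2.222e-11; [OH⁻] = √(Kb·[A⁻]) = 1.244e-06; pOH = 5.91; pH = 14 − pOH = 8.09.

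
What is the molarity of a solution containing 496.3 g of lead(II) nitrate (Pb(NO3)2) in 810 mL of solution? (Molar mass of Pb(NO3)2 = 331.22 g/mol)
Moles of Pb(NO3)2 = 496.3 g ÷ 331.22 g/mol = 1.4984 mol
Volume = 810 mL = 0.81 L
Molarity = 1.4984 mol ÷ 0.81 L = 1.85 M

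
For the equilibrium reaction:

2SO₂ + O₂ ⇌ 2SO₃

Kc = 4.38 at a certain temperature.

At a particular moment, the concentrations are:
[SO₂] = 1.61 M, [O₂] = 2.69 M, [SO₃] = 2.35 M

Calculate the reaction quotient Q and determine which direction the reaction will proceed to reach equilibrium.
Q = 0.792, Q < K, reaction proceeds forward (toward products)

Q = ([SO₃]^2) / ([SO₂]^2 × [O₂])
  = ((2.35)^2) / ((1.61)^2·(2.69)) = 5.5225/6.9727 = 0.792
Since Q = 0.792 < Kc = 4.38, the reaction proceeds forward (toward products) to reach equilibrium.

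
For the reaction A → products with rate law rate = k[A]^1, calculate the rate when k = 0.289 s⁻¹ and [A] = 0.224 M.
0.06474 M/s

rate = k·[A]^1 = 0.289·(0.224)^1 = 0.289·0.224 = 0.06474 M/s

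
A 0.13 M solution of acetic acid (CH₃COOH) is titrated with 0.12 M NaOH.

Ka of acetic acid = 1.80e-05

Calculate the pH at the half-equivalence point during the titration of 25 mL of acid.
pH = pKa = 4.74

At the half-equivalence point, [HA] = [A⁻], so by Henderson–Hasselbalch pH = pKa + log(1) = pKa.
pKa = −log(1.80e-05) = 4.74.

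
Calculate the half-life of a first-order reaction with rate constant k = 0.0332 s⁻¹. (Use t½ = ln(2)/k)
20.88 s

t½ = ln(2)/k = 0.6931/0.0332 = 20.88 s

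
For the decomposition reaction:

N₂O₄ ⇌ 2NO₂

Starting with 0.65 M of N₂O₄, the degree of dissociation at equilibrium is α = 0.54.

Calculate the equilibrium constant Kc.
K_c = 1.6482

x = α·[A]₀ = 0.54 × 0.65 = 0.351 M dissociated.
At eq: [N₂O₄] = 0.65 − 0.351 = 0.299 M; [NO₂] = 2x = 0.702 M.
Kc = [NO₂]²/[N₂O₄] = (0.702)²/0.299 = 1.648.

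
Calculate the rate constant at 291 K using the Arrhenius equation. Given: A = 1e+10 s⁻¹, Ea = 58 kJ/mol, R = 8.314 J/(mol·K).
3.88e-01 s⁻¹

k = A·exp(-Ea/(R·T)) = 1e+10·exp(-58000/(8.314·291)) = 1e+10·exp(-23.9731) = 1e+10·3.8779e-11 = 3.88e-01 s⁻¹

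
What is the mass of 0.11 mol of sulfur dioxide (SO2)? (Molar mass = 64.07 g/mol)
Mass = 0.11 mol × 64.07 g/mol = 7.048 g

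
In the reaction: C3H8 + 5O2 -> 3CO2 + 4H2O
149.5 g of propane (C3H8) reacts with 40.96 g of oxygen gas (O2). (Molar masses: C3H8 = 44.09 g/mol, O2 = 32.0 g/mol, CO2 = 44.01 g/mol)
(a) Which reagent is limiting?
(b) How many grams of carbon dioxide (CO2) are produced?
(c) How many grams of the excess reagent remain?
(a) O2, (b) 33.8 g, (c) 138.2 g

Moles of C3H8 = 149.5 g ÷ 44.09 g/mol = 3.39079 mol
Moles of O2 = 40.96 g ÷ 32.0 g/mol = 1.28 mol
Moles ÷ coefficient: C3H8: 3.39079/1 = 3.391, O2: 1.28/5 = 0.256
(a) O2 has the smaller value, so O2 is the limiting reagent.
(b) Moles of CO2 = 1.28 mol O2 × (3/5) = 0.768 mol; mass = 0.768 mol × 44.01 g/mol = 33.8 g
(c) C3H8 consumed = 1.28 × (1/5) = 0.256 mol; remaining = 3.39079 − 0.256 = 3.13479 mol; mass = 3.13479 mol × 44.09 g/mol = 138.2 g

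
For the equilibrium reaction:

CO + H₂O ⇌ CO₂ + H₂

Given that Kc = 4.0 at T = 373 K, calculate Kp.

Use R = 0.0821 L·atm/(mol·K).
K_p = 4.0000

Δn = (moles gaseous products) − (moles gaseous reactants) = 0
T = 373 K; RT = 0.0821 × 373 = 30.6233
Kp = Kc·(RT)^Δn = 4.0 × (30.6233)^0 = 4.0 × 1 = 4.0000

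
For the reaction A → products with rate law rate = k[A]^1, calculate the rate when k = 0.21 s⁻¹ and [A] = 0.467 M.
0.09807 M/s

rate = k·[A]^1 = 0.21·(0.467)^1 = 0.21·0.467 = 0.09807 M/s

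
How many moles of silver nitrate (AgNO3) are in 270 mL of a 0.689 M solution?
Moles = Molarity × Volume (L)
Moles = 0.689 M × 0.27 L = 0.186 mol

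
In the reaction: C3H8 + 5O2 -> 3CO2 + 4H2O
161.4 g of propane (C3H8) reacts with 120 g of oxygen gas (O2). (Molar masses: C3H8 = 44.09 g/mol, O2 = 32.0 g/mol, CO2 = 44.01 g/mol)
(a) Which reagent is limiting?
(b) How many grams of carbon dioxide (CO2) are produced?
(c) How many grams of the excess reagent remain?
(a) O2, (b) 99.02 g, (c) 128.3 g

Moles of C3H8 = 161.4 g ÷ 44.09 g/mol = 3.66069 mol
Moles of O2 = 120 g ÷ 32.0 g/mol = 3.75 mol
Moles ÷ coefficient: C3H8: 3.66069/1 = 3.661, O2: 3.75/5 = 0.75
(a) O2 has the smaller value, so O2 is the limiting reagent.
(b) Moles of CO2 = 3.75 mol O2 × (3/5) = 2.25 mol; mass = 2.25 mol × 44.01 g/mol = 99.02 g
(c) C3H8 consumed = 3.75 × (1/5) = 0.75 mol; remaining = 3.66069 − 0.75 = 2.91069 mol; mass = 2.91069 mol × 44.09 g/mol = 128.3 g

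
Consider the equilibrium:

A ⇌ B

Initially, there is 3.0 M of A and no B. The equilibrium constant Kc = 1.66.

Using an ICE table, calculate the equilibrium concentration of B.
[B] = 1.872 M

ICE: [A] = 3.0 − x, [B] = x.
Kc = x/(3.0 − x) = 1.66 ⇒ x = 1.66·3.0/(1 + 1.66) = 4.98/2.66 = 1.872.
[B] = x = 1.872 M.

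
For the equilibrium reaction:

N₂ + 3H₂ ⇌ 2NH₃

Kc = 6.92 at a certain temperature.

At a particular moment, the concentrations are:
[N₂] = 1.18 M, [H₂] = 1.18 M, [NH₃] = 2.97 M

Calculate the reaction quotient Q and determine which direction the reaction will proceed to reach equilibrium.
Q = 4.550, Q < K, reaction proceeds forward (toward products)

Q = ([NH₃]^2) / ([N₂] × [H₂]^3)
  = ((2.97)^2) / ((1.18)·(1.18)^3) = 8.8209/1.9388 = 4.55
Since Q = 4.55 < Kc = 6.92, the reaction proceeds forward (toward products) to reach equilibrium.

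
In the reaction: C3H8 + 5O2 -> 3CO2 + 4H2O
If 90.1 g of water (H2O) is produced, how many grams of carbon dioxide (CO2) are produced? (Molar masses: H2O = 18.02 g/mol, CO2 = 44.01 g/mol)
Moles of H2O = 90.1 g ÷ 18.02 g/mol = 5 mol
Mole ratio: 3 mol CO2 / 4 mol H2O
Moles of CO2 = 5 × (3/4) = 3.75 mol
Mass of CO2 = 3.75 mol × 44.01 g/mol = 165 g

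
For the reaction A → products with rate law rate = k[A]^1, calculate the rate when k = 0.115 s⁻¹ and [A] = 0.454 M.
0.05221 M/s

rate = k·[A]^1 = 0.115·(0.454)^1 = 0.115·0.454 = 0.05221 M/s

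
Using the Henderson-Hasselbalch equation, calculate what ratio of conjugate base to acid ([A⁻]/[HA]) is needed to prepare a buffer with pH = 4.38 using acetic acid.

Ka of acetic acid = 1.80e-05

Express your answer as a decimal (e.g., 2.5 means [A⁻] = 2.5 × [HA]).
[A⁻]/[HA] = 0.432

pKa = −log(1.80e-05) = 4.7447. pH = pKa + log([A⁻]/[HA]). 4.38 = 4.7447 + log(ratio). log(ratio) = 4.38 − 4.7447 = -0.3647. ratio = 10^(-0.3647) = 0.432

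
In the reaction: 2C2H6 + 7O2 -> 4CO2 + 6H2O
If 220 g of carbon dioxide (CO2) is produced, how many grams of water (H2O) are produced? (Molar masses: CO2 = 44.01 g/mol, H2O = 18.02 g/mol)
Moles of CO2 = 220 g ÷ 44.01 g/mol = 4.99886 mol
Mole ratio: 6 mol H2O / 4 mol CO2
Moles of H2O = 4.99886 × (6/4) = 7.4983 mol
Mass of H2O = 7.4983 mol × 18.02 g/mol = 135.1 g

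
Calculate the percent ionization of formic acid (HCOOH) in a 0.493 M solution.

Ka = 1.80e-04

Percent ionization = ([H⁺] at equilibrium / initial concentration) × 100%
Percent ionization = 1.89%

Let x = [H⁺]. Ka = x²/(C - x) ⇒ x² + (1.80e-04)x - (1.80e-04)(0.493) = 0. x = 9.3306e-03. Percent = (9.3306e-03/0.493) × 100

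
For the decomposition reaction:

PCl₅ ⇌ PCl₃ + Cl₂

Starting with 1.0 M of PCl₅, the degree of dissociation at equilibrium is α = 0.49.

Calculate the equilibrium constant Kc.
K_c = 0.4708

x = α·[A]₀ = 0.49 × 1.0 = 0.49 M dissociated.
At eq: [PCl₅] = 1.0 − 0.49 = 0.51 M; [PCl₃] = [Cl₂] = x = 0.49 M.
Kc = [PCl₃][Cl₂]/[PCl₅] = (0.49)²/0.51 = 0.4708.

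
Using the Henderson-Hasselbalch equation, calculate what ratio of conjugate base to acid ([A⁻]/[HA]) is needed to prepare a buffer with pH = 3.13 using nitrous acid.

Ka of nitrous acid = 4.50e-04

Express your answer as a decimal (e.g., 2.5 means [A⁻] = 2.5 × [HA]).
[A⁻]/[HA] = 0.607

pKa = −log(4.50e-04) = 3.3468. pH = pKa + log([A⁻]/[HA]). 3.13 = 3.3468 + log(ratio). log(ratio) = 3.13 − 3.3468 = -0.2168. ratio = 10^(-0.2168) = 0.607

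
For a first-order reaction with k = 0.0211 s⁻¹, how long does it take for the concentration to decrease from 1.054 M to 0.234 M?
71.33 s

From ln[A] = ln[A]₀ - k·t: t = ln([A]₀/[A])/k = ln(1.054/0.234)/0.0211 = ln(4.5043)/0.0211 = 1.5050/0.0211 = 71.33 s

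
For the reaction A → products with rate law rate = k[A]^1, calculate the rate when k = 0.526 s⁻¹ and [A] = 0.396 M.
0.2083 M/s

rate = k·[A]^1 = 0.526·(0.396)^1 = 0.526·0.396 = 0.2083 M/s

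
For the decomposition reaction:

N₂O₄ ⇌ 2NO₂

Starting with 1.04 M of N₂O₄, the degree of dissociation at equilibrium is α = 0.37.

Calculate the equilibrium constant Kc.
K_c = 0.9040

x = α·[A]₀ = 0.37 × 1.04 = 0.3848 M dissociated.
At eq: [N₂O₄] = 1.04 − 0.3848 = 0.6552 M; [NO₂] = 2x = 0.7696 M.
Kc = [NO₂]²/[N₂O₄] = (0.7696)²/0.6552 = 0.904.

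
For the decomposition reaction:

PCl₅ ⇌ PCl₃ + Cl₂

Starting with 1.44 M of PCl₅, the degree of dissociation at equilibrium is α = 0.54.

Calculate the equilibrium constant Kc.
K_c = 0.9128

x = α·[A]₀ = 0.54 × 1.44 = 0.7776 M dissociated.
At eq: [PCl₅] = 1.44 − 0.7776 = 0.6624 M; [PCl₃] = [Cl₂] = x = 0.7776 M.
Kc = [PCl₃][Cl₂]/[PCl₅] = (0.7776)²/0.6624 = 0.9128.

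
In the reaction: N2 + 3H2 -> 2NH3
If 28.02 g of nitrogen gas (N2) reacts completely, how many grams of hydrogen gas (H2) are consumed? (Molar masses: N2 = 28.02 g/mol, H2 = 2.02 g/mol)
Moles of N2 = 28.02 g ÷ 28.02 g/mol = 1 mol
Mole ratio: 3 mol H2 / 1 mol N2
Moles of H2 = 1 × (3/1) = 3 mol
Mass of H2 = 3 mol × 2.02 g/mol = 6.06 g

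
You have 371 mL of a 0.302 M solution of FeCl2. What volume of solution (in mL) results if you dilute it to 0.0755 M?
Using M₁V₁ = M₂V₂:
0.302 × 371 = 0.0755 × V₂
V₂ = (0.302 × 371) / 0.0755 = 1484 mL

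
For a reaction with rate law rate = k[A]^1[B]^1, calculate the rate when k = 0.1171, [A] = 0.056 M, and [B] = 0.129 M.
0.0008459 M/s

rate = k·[A]^1·[B]^1 = 0.1171·(0.056)^1·(0.129)^1 = 0.1171·0.056·0.129 = 0.0008459 M/s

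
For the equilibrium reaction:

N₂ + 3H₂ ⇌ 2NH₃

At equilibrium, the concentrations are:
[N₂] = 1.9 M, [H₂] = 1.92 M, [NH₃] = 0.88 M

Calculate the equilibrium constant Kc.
K_c = 0.0576

Kc = ([NH₃]^2) / ([N₂] × [H₂]^3)
   = ((0.88)^2) / ((1.9)·(1.92)^3)
   = 0.7744 / 13.448 = 0.0576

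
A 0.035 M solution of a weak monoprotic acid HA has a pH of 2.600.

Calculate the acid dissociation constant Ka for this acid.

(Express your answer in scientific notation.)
K_a = 1.94e-04

[H⁺] = 10^(−pH) = 10^(−2.600) = 2.512e-03 M. For HA ⇌ H⁺ + A⁻, Ka = x²/(C − x) = (2.512e-03)²/(0.035 − 2.512e-03) = 1.94e-04.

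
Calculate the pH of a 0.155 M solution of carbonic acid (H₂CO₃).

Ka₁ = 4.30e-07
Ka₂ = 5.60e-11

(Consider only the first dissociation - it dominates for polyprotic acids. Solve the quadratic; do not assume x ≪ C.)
pH = 3.59

x² + Ka₁·x − Ka₁·C = 0 with Ka₁ = 4.30e-07, C = 0.155.
x = (−Ka₁ + √(Ka₁² + 4·Ka₁·C))/2 = 2.5795e-04 M, so pH = 3.59.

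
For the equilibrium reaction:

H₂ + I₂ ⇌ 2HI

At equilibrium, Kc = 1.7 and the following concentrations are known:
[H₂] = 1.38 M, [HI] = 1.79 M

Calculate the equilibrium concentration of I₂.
[I₂] = 1.3658 M

Kc = ([HI]^2) / ([H₂] × [I₂]) = 1.7
[I₂]^1 = (product terms)/(Kc · other reactant terms) = 3.2041 / (1.7 · 1.38) = 1.3658
[I₂] = 1.3658 M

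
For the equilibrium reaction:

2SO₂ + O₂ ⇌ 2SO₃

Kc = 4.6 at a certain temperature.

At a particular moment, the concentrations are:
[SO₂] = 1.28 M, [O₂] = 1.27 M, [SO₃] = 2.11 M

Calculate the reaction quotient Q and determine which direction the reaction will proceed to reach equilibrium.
Q = 2.140, Q < K, reaction proceeds forward (toward products)

Q = ([SO₃]^2) / ([SO₂]^2 × [O₂])
  = ((2.11)^2) / ((1.28)^2·(1.27)) = 4.4521/2.0808 = 2.14
Since Q = 2.14 < Kc = 4.6, the reaction proceeds forward (toward products) to reach equilibrium.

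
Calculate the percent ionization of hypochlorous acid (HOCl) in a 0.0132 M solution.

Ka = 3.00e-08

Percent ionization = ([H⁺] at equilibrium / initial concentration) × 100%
Percent ionization = 0.151%

Let x = [H⁺]. Ka = x²/(C - x) ⇒ x² + (3.00e-08)x - (3.00e-08)(0.0132) = 0. x = 1.9885e-05. Percent = (1.9885e-05/0.0132) × 100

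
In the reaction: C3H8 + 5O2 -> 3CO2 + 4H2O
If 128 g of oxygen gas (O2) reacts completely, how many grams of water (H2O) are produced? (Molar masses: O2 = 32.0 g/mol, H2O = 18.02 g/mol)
Moles of O2 = 128 g ÷ 32.0 g/mol = 4 mol
Mole ratio: 4 mol H2O / 5 mol O2
Moles of H2O = 4 × (4/5) = 3.2 mol
Mass of H2O = 3.2 mol × 18.02 g/mol = 57.66 g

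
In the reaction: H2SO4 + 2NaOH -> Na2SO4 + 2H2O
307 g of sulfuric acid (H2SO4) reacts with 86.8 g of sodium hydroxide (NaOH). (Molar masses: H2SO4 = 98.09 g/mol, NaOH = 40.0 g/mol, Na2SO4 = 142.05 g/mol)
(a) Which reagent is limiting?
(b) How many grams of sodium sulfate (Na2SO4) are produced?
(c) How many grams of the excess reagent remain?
(a) NaOH, (b) 154.1 g, (c) 200.6 g

Moles of H2SO4 = 307 g ÷ 98.09 g/mol = 3.12978 mol
Moles of NaOH = 86.8 g ÷ 40.0 g/mol = 2.17 mol
Moles ÷ coefficient: H2SO4: 3.12978/1 = 3.13, NaOH: 2.17/2 = 1.085
(a) NaOH has the smaller value, so NaOH is the limiting reagent.
(b) Moles of Na2SO4 = 2.17 mol NaOH × (1/2) = 1.085 mol; mass = 1.085 mol × 142.05 g/mol = 154.1 g
(c) H2SO4 consumed = 2.17 × (1/2) = 1.085 mol; remaining = 3.12978 − 1.085 = 2.04478 mol; mass = 2.04478 mol × 98.09 g/mol = 200.6 g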